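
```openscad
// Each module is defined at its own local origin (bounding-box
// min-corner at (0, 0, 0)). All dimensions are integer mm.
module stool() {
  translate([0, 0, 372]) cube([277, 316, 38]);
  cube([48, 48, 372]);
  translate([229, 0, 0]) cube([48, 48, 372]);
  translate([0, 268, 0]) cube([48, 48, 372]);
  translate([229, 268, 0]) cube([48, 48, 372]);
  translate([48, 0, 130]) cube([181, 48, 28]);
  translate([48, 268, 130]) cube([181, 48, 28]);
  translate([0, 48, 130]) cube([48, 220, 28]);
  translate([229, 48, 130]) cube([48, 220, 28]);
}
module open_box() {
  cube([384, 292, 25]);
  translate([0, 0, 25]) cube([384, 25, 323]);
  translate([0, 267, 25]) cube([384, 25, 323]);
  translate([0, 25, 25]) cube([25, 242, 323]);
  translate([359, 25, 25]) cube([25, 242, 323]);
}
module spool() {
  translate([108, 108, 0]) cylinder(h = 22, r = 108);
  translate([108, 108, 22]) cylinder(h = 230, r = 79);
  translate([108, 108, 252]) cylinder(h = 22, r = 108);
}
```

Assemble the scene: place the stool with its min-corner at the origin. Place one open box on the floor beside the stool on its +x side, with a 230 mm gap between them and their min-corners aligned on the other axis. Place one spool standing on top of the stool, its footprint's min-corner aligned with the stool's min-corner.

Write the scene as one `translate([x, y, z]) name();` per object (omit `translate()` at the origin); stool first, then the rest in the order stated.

stool();
translate([507, 0, 0]) open_box();
translate([0, 0, 410]) spool();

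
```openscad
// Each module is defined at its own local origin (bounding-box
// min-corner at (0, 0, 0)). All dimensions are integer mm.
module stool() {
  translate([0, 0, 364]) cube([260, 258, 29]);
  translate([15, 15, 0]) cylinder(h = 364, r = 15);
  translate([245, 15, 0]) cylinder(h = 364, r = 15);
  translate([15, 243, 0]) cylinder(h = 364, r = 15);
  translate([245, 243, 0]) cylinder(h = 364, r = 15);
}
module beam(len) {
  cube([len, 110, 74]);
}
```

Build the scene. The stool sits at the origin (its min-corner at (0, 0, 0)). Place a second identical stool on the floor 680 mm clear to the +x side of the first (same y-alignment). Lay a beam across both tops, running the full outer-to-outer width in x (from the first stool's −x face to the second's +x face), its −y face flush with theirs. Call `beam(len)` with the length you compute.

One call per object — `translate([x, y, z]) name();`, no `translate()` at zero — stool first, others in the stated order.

stool();
translate([940, 0, 0]) stool();
translate([0, 0, 393]) beam(1200);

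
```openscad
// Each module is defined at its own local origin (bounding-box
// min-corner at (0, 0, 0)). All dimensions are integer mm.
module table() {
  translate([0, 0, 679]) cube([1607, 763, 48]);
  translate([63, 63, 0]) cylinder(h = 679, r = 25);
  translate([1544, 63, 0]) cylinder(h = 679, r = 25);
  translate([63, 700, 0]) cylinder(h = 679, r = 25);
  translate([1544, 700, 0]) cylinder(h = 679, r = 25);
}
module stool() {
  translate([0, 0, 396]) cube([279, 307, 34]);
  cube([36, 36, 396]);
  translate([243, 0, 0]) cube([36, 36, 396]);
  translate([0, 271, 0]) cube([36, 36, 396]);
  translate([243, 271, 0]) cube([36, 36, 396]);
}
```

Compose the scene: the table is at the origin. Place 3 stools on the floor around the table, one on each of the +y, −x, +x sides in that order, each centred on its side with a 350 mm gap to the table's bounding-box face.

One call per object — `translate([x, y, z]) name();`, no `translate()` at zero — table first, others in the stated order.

table();
translate([664, 1113, 0]) stool();
translate([-629, 228, 0]) stool();
translate([1957, 228, 0]) stool();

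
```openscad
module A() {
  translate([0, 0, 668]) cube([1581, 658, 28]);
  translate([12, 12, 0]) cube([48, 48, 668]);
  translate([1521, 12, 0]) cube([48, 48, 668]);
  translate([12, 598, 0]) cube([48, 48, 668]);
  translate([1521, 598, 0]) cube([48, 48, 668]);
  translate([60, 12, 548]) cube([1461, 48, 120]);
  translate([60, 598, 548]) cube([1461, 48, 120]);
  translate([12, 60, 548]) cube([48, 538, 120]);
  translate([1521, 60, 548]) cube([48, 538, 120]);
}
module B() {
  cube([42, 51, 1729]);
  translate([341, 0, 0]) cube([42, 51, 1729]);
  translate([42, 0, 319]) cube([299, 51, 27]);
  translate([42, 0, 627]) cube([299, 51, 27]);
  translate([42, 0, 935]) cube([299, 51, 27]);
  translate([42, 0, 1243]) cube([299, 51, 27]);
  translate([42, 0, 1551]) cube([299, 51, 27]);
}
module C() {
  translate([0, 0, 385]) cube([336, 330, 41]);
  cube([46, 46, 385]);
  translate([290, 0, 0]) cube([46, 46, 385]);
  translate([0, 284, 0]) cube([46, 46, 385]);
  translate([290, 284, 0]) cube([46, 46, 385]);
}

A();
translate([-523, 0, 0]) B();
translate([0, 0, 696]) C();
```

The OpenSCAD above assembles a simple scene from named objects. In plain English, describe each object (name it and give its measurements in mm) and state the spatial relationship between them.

A is a rectangular dining table. The top is 1581×658×28 mm with its upper surface at z = 696 mm. It stands on four 48×48 mm square legs, each inset 12 mm from the nearest pair of top edges, running from the floor to the underside of the top. Four apron rails, 48 mm thick and 120 mm tall, run between adjacent legs with their top edges flush with the underside of the top and their outer faces flush with the legs' outer faces.

B is a wooden ladder with two side rails of 42×51 mm section and 1729 mm height, set 383 mm apart overall. Between them run 5 rectangular rungs (51 mm deep, 27 mm thick), front faces flush with the rails' −y face. The bottom of the first rung is 319 mm above the floor and each subsequent rung is 308 mm higher than the one below.

C is a four-legged stool. The seat is a 336×330×41 mm slab whose top surface is at z = 426 mm; four square legs, each 46×46 mm in cross-section, run from the floor (z = 0) to the underside of the seat, each flush with a corner of the seat.

The ladder is on the floor beside the table on its −x side. The stool is on top of the table.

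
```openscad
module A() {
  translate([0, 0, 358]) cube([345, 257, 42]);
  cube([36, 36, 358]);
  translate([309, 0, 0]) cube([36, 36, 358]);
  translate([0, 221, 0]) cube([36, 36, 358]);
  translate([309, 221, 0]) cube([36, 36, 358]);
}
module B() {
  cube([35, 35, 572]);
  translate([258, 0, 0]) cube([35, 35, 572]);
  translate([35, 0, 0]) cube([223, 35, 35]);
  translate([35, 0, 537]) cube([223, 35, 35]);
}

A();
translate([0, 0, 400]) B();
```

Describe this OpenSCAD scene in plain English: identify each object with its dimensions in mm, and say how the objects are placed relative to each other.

A is a simple wooden stool: a rectangular seat 345 mm (x) by 257 mm (y), 42 mm thick, top face at z = 400 mm, on four square legs, each 36×36 mm in cross-section. The legs rest on z = 0, each flush with a corner of the seat.

B is a picture frame with a 223×502 mm rectangular opening (x by z) and a uniform 35 mm border on every side. Frame depth is 35 mm along y. It is built from two vertical stiles running the full outside height and two horizontal rails spanning the gap between the stiles.

The picture frame is on top of the stool.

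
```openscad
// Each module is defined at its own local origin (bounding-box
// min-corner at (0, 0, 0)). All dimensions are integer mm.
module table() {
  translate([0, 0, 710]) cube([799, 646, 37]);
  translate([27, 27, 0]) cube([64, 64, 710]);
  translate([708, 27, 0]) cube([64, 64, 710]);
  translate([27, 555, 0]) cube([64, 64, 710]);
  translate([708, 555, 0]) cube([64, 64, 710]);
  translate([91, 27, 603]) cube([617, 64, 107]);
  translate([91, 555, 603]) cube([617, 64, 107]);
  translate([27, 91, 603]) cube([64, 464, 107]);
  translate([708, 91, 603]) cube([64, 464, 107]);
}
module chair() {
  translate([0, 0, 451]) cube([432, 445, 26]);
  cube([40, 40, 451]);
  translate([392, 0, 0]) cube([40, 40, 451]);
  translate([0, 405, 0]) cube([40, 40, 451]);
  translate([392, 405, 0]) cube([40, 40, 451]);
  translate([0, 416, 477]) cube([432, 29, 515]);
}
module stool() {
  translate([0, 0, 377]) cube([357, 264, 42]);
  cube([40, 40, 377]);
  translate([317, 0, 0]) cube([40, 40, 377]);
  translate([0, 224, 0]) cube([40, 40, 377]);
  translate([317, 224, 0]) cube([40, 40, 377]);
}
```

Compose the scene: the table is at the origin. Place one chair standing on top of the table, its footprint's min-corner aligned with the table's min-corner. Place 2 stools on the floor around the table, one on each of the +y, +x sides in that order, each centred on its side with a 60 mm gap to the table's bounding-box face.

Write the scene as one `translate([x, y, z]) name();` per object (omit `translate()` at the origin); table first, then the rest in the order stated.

table();
translate([0, 0, 747]) chair();
translate([221, 706, 0]) stool();
translate([859, 191, 0]) stool();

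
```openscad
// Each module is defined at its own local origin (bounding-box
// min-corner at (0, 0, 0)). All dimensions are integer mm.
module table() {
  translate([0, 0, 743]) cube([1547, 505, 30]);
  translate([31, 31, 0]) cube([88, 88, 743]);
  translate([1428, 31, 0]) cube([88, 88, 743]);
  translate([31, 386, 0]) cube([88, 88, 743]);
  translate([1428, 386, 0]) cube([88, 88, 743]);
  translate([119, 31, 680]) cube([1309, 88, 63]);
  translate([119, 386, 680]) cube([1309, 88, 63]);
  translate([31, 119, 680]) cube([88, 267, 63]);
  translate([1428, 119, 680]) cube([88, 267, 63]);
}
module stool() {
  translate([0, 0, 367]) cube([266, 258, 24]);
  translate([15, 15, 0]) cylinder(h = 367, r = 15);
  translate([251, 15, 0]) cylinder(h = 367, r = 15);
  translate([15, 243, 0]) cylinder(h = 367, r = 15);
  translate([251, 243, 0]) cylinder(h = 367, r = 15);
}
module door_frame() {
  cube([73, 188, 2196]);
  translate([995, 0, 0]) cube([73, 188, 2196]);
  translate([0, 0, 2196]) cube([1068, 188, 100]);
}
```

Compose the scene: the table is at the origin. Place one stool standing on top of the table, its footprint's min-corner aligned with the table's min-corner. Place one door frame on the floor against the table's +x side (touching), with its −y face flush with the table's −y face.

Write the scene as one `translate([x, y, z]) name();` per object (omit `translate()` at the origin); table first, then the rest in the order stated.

table();
translate([0, 0, 773]) stool();
translate([1547, 0, 0]) door_frame();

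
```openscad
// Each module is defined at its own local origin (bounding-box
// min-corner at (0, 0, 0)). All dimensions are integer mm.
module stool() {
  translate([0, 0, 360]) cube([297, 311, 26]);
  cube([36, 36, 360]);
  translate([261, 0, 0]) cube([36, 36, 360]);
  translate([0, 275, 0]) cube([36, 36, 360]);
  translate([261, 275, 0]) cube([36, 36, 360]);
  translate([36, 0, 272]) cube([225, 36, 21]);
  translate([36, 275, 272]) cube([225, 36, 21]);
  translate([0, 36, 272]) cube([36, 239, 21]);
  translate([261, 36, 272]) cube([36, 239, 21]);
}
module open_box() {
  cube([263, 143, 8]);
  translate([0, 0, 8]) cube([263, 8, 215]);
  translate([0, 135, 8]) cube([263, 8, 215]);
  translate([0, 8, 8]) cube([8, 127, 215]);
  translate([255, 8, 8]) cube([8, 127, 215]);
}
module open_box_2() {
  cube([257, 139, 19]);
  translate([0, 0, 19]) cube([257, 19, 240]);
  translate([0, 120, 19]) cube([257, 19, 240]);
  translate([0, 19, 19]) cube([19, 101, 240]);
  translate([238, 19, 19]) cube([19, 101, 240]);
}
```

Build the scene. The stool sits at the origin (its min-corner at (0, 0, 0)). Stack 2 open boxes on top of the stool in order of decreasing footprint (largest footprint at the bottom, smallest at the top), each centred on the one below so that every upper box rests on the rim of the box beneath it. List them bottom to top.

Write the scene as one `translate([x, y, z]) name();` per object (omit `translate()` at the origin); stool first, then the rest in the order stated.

stool();
translate([17, 84, 386]) open_box();
translate([20, 86, 609]) open_box_2();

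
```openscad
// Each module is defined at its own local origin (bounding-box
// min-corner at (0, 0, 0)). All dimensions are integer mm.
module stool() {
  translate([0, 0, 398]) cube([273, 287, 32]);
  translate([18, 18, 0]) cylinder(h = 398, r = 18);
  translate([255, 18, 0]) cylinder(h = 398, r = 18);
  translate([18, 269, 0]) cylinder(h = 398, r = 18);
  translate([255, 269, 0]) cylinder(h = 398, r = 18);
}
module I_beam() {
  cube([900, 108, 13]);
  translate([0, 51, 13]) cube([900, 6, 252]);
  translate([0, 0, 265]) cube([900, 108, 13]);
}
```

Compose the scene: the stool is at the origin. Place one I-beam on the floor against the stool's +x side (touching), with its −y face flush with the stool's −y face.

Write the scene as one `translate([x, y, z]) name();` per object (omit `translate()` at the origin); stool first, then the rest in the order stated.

stool();
translate([273, 0, 0]) I_beam();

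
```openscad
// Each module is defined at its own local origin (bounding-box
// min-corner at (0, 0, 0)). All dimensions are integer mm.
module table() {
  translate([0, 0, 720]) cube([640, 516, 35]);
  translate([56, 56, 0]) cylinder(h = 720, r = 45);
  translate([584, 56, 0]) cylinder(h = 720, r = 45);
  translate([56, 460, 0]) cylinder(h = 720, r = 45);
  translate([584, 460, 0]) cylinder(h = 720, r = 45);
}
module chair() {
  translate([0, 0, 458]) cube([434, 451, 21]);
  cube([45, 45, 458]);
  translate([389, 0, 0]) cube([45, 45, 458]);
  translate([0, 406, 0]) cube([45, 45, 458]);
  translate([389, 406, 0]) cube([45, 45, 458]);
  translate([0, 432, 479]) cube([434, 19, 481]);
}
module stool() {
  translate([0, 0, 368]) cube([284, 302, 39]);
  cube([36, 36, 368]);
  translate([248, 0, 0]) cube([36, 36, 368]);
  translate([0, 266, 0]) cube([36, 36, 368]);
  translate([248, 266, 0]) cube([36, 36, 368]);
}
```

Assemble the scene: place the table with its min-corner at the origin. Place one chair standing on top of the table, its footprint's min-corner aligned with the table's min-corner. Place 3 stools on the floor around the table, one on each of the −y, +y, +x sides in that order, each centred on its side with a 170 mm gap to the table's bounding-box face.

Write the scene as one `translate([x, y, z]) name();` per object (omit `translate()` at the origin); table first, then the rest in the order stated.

table();
translate([0, 0, 755]) chair();
translate([178, -472, 0]) stool();
translate([178, 686, 0]) stool();
translate([810, 107, 0]) stool();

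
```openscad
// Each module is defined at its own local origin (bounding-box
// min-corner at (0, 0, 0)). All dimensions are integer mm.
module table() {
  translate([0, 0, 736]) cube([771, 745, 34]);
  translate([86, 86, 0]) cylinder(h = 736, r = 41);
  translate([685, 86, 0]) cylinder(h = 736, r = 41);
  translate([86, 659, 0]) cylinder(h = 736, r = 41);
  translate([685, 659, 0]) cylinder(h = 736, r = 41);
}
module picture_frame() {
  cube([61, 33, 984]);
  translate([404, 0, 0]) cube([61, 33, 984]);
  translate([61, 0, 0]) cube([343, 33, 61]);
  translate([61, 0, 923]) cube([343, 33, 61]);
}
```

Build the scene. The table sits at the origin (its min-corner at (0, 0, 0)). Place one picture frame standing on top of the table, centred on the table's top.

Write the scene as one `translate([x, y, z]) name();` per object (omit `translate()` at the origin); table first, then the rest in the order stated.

table();
translate([153, 356, 770]) picture_frame();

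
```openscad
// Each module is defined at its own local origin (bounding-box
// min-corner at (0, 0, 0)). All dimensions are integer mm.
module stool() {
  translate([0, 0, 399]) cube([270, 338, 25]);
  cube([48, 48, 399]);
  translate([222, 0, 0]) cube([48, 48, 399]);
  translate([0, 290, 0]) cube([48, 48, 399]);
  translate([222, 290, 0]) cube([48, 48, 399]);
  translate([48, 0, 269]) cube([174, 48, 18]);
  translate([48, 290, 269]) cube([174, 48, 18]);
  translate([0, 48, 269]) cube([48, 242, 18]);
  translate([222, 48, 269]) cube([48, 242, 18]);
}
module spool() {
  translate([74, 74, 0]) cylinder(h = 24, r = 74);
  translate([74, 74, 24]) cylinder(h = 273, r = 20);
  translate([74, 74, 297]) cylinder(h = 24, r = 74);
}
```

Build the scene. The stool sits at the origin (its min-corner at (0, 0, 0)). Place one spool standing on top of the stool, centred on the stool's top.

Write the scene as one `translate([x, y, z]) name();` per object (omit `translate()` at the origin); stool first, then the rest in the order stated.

stool();
translate([61, 95, 424]) spool();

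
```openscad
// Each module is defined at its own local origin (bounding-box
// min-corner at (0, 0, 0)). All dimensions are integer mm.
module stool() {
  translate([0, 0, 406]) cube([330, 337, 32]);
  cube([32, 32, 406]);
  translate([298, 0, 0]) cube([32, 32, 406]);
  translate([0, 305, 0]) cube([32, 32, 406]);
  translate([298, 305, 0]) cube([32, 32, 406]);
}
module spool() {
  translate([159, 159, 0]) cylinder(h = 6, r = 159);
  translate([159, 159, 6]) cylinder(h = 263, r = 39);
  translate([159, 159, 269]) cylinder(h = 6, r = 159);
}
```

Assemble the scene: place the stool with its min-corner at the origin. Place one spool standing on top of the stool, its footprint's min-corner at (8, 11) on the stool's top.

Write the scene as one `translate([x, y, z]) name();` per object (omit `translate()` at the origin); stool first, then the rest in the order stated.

stool();
translate([8, 11, 438]) spool();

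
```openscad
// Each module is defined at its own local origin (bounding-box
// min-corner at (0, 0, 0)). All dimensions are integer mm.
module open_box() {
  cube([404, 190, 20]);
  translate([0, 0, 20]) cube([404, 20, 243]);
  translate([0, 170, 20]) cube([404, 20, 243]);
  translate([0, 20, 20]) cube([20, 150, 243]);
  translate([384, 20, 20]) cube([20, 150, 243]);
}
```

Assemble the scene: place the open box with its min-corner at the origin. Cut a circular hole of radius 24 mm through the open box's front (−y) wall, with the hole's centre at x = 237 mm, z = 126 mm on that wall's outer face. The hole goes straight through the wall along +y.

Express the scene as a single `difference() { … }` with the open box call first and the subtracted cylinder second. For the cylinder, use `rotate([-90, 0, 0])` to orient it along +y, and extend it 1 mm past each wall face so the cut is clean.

difference() {
  open_box();
  translate([237, -1, 126]) rotate([-90, 0, 0]) cylinder(h = 22, r = 24);
}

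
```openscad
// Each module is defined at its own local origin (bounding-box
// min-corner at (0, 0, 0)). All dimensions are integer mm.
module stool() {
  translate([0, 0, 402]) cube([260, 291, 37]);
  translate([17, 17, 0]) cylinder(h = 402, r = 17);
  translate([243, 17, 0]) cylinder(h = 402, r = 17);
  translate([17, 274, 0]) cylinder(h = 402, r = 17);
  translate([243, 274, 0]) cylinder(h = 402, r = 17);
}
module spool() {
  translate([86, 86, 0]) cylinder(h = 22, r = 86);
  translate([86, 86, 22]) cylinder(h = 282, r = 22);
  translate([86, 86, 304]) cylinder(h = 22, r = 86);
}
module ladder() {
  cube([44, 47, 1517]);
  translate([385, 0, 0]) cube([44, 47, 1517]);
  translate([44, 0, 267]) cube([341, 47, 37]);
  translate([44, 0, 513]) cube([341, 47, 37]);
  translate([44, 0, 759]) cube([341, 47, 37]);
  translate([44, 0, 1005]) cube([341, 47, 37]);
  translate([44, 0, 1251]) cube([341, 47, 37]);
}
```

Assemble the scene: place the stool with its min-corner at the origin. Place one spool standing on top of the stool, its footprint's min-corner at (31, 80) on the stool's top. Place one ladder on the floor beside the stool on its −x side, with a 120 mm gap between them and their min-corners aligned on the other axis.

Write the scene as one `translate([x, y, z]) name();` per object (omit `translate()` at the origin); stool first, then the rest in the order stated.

stool();
translate([31, 80, 439]) spool();
translate([-549, 0, 0]) ladder();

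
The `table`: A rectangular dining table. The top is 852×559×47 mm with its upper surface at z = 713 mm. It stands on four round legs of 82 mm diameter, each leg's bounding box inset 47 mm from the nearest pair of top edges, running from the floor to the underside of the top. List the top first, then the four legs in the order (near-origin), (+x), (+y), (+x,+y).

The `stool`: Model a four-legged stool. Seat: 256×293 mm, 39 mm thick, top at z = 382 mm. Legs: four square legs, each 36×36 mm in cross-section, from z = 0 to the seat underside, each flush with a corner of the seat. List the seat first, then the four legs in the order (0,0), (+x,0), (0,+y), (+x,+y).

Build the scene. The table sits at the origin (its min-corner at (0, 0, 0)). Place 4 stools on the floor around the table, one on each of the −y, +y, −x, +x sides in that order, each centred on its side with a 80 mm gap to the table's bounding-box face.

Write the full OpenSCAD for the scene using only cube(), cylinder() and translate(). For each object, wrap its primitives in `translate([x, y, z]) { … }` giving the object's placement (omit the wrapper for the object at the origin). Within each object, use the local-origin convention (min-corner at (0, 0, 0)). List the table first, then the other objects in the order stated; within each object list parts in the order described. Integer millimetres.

translate([0, 0, 666]) cube([852, 559, 47]);
translate([88, 88, 0]) cylinder(h = 666, r = 41);
translate([764, 88, 0]) cylinder(h = 666, r = 41);
translate([88, 471, 0]) cylinder(h = 666, r = 41);
translate([764, 471, 0]) cylinder(h = 666, r = 41);
translate([298, -373, 0]) {
  translate([0, 0, 343]) cube([256, 293, 39]);
  cube([36, 36, 343]);
  translate([220, 0, 0]) cube([36, 36, 343]);
  translate([0, 257, 0]) cube([36, 36, 343]);
  translate([220, 257, 0]) cube([36, 36, 343]);
}
translate([298, 639, 0]) {
  translate([0, 0, 343]) cube([256, 293, 39]);
  cube([36, 36, 343]);
  translate([220, 0, 0]) cube([36, 36, 343]);
  translate([0, 257, 0]) cube([36, 36, 343]);
  translate([220, 257, 0]) cube([36, 36, 343]);
}
translate([-336, 133, 0]) {
  translate([0, 0, 343]) cube([256, 293, 39]);
  cube([36, 36, 343]);
  translate([220, 0, 0]) cube([36, 36, 343]);
  translate([0, 257, 0]) cube([36, 36, 343]);
  translate([220, 257, 0]) cube([36, 36, 343]);
}
translate([932, 133, 0]) {
  translate([0, 0, 343]) cube([256, 293, 39]);
  cube([36, 36, 343]);
  translate([220, 0, 0]) cube([36, 36, 343]);
  translate([0, 257, 0]) cube([36, 36, 343]);
  translate([220, 257, 0]) cube([36, 36, 343]);
}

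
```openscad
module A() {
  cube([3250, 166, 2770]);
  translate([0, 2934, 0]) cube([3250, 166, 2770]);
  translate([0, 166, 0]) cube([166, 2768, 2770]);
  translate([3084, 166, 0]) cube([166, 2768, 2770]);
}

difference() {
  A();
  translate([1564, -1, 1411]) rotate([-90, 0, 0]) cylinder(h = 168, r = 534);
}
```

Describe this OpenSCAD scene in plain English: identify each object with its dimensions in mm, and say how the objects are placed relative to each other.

A is a box-shaped house frame (walls only): outside footprint 3250×3100 mm, wall height 2770 mm, wall thickness 166 mm. The two y-facing walls run the full x-width; the two x-facing walls fit between the inner faces of the y-facing walls.

The house frame has a circular hole of radius 534 mm through its front wall, centred at (x = 1564, z = 1411).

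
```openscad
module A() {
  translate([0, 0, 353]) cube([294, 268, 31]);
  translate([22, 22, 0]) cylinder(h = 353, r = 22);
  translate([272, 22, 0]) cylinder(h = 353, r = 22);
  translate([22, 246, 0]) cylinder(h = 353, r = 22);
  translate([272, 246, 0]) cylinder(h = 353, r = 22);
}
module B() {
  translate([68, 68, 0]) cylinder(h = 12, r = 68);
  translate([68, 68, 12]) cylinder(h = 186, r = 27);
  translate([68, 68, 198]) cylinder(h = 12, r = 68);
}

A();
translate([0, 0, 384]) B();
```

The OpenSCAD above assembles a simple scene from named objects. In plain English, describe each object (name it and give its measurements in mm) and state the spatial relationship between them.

A is a four-legged stool. The seat is 294×268 mm, 31 mm thick, top at z = 384 mm. It stands on four round legs, each 44 mm in diameter, from z = 0 to the seat underside, each leg's axis is inset half a diameter from the nearest pair of seat edges (so the leg's bounding box is flush with the corner).

B is a spool: two coaxial disc flanges of radius 68 mm and thickness 12 mm, joined by a core cylinder of radius 27 mm and height 186 mm. The lower flange rests on z = 0 and the three cylinders share a vertical axis.

The spool is on top of the stool.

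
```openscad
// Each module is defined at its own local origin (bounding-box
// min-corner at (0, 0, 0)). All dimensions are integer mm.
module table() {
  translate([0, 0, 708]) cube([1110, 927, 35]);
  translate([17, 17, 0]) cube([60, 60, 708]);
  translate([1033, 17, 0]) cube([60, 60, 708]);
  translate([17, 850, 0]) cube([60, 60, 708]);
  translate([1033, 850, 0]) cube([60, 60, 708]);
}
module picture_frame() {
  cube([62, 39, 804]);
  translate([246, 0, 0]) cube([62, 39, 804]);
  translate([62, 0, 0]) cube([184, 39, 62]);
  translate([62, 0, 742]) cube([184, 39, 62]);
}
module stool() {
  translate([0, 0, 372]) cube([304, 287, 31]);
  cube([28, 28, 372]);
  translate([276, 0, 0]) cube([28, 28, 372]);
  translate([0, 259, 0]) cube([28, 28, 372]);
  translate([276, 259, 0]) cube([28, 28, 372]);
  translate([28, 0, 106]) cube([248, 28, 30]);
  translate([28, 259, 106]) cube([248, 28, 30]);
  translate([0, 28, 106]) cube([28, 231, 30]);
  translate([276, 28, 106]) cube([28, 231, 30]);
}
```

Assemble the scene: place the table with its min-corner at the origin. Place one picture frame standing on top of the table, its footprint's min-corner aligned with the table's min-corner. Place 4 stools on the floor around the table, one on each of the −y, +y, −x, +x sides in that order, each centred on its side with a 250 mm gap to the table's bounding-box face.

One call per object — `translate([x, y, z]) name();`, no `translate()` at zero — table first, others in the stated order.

table();
translate([0, 0, 743]) picture_frame();
translate([403, -537, 0]) stool();
translate([403, 1177, 0]) stool();
translate([-554, 320, 0]) stool();
translate([1360, 320, 0]) stool();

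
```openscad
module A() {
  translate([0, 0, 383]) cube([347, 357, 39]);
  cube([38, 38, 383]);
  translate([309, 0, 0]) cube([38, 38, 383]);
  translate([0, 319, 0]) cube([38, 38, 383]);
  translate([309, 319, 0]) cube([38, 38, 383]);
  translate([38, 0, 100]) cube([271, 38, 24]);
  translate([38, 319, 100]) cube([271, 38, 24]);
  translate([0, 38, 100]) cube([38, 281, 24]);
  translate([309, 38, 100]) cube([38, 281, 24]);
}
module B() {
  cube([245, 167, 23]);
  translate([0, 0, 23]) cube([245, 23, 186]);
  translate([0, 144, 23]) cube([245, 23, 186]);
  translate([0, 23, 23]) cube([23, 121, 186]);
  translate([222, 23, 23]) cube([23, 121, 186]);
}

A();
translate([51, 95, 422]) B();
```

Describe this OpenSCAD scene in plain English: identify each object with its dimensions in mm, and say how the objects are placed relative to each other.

A is a four-legged stool. The seat is 347×357 mm, 39 mm thick, top at z = 422 mm. It stands on four square legs, each 38×38 mm in cross-section, from z = 0 to the seat underside, each flush with a corner of the seat. Four stretchers, 38 mm wide and 24 mm tall, connect adjacent legs with their undersides at z = 100 mm, each running between the inner faces of the legs it joins and aligned with the legs' outer faces on the other axis.

B is an open storage box with external size 245×167×209 mm and wall thickness 23 mm (the base is also 23 mm thick). The base covers the whole footprint; the four walls stand on the base, with the y-facing walls full-width and the x-facing walls fitting between their inner faces.

The open box is on top of the stool, centred.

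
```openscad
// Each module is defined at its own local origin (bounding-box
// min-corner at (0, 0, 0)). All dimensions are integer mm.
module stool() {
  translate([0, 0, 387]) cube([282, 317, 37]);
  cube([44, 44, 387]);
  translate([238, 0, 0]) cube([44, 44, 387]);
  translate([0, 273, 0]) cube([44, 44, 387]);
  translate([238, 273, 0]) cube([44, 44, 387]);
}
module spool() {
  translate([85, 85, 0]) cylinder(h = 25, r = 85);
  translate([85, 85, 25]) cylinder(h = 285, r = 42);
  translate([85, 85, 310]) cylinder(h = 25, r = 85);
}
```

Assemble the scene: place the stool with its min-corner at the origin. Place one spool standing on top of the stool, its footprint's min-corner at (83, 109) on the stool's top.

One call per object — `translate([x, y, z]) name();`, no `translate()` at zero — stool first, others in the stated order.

stool();
translate([83, 109, 424]) spool();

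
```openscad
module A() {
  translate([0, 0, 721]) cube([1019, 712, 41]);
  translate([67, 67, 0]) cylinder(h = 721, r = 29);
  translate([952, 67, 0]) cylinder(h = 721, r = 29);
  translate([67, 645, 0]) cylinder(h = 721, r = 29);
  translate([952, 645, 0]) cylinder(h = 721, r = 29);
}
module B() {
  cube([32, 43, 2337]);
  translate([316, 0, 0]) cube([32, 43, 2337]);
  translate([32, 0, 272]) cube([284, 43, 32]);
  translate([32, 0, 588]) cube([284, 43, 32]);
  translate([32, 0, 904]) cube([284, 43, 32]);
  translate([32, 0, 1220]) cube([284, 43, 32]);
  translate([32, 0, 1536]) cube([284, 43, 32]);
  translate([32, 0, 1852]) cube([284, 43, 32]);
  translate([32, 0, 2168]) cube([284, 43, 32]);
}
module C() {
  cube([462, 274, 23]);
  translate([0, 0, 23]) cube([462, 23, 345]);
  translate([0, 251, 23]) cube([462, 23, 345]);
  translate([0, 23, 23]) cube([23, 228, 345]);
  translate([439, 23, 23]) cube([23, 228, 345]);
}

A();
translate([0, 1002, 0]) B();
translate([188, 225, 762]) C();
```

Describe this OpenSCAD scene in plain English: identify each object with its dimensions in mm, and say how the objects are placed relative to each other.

A is a table: top 1019 mm (x) × 712 mm (y), 41 mm thick, upper face at z = 762 mm, on four round legs of 58 mm diameter, each leg's bounding box inset 38 mm from the nearest pair of top edges, running from z = 0 to the bottom of the top.

B is a straight ladder. Two 32×43 mm vertical rails, 2337 mm tall, stand 348 mm apart (outside-to-outside) with their front faces coplanar on the −y side. 7 rungs, each 43 mm deep and 32 mm tall, span between the inner faces of the rails, front faces flush with the rails. The lowest rung's underside is at z = 272 mm and rungs are spaced 316 mm apart (underside to underside).

C is an open storage box with external size 462×274×368 mm and wall thickness 23 mm (the base is also 23 mm thick). The base covers the whole footprint; the four walls stand on the base, with the y-facing walls full-width and the x-facing walls fitting between their inner faces.

The ladder is on the floor beside the table on its +y side. The open box is on top of the table.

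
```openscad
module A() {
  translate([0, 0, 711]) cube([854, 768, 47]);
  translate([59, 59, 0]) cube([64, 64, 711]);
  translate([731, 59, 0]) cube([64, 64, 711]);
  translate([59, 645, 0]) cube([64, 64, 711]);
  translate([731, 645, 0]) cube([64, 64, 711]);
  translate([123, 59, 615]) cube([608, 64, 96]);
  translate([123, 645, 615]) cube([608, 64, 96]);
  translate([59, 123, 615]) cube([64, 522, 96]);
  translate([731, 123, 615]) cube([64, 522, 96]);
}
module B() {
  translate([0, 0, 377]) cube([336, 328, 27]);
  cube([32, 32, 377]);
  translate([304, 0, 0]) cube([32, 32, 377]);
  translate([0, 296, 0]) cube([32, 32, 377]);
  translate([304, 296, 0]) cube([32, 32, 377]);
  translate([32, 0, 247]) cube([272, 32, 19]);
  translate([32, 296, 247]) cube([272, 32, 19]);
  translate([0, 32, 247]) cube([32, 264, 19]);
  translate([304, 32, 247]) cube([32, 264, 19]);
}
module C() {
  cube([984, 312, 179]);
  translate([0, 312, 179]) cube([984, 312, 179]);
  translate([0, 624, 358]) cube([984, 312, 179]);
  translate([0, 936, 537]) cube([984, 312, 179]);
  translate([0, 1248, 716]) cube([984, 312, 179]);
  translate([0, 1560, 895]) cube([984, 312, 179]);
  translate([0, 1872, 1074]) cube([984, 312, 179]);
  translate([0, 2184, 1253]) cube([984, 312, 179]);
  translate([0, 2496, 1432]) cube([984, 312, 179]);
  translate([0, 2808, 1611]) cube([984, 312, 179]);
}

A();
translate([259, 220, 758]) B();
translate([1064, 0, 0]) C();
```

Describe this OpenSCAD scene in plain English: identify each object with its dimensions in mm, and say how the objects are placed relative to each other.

A is a rectangular dining table. The top is 854×768×47 mm with its upper surface at z = 758 mm. It stands on four 64×64 mm square legs, each inset 59 mm from the nearest pair of top edges, running from the floor to the underside of the top. Four apron rails, 64 mm thick and 96 mm tall, run between adjacent legs with their top edges flush with the underside of the top and their outer faces flush with the legs' outer faces.

B is a four-legged stool. The seat is a 336×328×27 mm slab whose top surface is at z = 404 mm; four square legs, each 32×32 mm in cross-section, run from the floor (z = 0) to the underside of the seat, each flush with a corner of the seat. Four stretchers, 32 mm wide and 19 mm tall, connect adjacent legs with their undersides at z = 247 mm, each running between the inner faces of the legs it joins and aligned with the legs' outer faces on the other axis.

C is a straight staircase of 10 solid steps. Each step is 984 mm wide (x), 312 mm deep (y, the going) and 179 mm tall (the rise). The first step rests on the floor; each subsequent step sits one going further in +y and one rise higher in +z, directly behind and above the previous step with no overlap.

The stool is on top of the table, centred. The staircase is on the floor beside the table on its +x side.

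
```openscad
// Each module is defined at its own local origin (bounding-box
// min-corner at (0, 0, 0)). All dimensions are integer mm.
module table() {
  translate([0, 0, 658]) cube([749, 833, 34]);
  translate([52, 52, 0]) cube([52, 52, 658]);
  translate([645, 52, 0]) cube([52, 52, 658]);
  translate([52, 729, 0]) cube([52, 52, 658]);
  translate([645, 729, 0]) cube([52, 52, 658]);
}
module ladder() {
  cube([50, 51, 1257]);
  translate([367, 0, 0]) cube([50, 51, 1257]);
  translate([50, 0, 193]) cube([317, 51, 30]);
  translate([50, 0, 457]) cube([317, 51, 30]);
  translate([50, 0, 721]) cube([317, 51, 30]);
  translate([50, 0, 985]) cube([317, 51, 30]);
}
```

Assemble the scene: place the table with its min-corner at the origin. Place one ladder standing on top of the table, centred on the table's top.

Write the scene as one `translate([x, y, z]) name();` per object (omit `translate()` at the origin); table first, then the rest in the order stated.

table();
translate([166, 391, 692]) ladder();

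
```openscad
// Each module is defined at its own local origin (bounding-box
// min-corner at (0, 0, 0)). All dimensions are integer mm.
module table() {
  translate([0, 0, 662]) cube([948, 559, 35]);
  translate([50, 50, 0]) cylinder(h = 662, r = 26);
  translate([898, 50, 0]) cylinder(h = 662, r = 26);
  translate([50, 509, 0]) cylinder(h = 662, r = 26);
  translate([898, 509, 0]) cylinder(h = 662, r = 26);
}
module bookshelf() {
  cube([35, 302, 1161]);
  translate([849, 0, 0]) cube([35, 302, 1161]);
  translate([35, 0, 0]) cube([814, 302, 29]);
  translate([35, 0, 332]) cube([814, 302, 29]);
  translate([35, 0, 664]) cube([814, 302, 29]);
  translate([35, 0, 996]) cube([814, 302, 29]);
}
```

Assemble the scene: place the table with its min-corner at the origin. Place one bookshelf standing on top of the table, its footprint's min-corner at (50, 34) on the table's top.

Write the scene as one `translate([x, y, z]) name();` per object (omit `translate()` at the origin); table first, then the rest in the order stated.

table();
translate([50, 34, 697]) bookshelf();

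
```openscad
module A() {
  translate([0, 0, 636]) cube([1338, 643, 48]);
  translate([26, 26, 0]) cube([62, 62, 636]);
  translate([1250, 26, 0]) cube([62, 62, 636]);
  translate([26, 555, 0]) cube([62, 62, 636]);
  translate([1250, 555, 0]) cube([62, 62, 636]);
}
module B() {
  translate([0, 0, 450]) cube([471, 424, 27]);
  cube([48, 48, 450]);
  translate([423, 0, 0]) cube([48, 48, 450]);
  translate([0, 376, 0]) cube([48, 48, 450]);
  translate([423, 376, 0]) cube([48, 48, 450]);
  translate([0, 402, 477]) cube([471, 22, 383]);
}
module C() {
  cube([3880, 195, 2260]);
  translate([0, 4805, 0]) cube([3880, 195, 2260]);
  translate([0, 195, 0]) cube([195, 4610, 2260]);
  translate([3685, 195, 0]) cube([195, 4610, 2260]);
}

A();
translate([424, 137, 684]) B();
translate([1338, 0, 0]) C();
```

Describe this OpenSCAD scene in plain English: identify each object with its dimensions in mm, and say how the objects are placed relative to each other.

A is a table: top 1338 mm (x) × 643 mm (y), 48 mm thick, upper face at z = 684 mm, on four 62×62 mm square legs, each inset 26 mm from the nearest pair of top edges, running from z = 0 to the bottom of the top.

B is a chair: 471×424 mm seat, 27 mm thick, top at z = 477 mm, on four 48 mm square corner legs flush with the seat edges. A 22 mm thick backrest slab spans the full seat width, extending 383 mm above the seat top, its back face flush with the seat's +y edge.

C is the wall frame of a small rectangular building: four walls, each 2260 mm tall and 195 mm thick, enclosing a footprint 3880 mm (x) by 5000 mm (y) outside-to-outside, with no floor or roof. The front and back walls (the −y and +y sides) span the full width; the two side walls fit between them.

The chair is on top of the table. The house frame is against the table's +x side, with their −y faces flush.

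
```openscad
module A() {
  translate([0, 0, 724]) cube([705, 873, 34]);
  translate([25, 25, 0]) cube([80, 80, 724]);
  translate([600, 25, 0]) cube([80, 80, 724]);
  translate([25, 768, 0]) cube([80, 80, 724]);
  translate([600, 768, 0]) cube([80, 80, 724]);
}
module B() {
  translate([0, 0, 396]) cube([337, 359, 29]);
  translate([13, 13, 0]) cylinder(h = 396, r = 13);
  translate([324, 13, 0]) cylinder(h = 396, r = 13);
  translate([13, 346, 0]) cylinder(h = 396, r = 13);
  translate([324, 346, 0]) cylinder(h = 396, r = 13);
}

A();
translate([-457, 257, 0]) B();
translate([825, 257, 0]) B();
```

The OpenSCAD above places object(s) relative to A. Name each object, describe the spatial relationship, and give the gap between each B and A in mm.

A is a table. B is a stool. Two stools sit around the table at the −x, +x sides. The gap between each stool and the table is 120 mm.

Each stool's nearest face is 120 mm from the table's bounding box.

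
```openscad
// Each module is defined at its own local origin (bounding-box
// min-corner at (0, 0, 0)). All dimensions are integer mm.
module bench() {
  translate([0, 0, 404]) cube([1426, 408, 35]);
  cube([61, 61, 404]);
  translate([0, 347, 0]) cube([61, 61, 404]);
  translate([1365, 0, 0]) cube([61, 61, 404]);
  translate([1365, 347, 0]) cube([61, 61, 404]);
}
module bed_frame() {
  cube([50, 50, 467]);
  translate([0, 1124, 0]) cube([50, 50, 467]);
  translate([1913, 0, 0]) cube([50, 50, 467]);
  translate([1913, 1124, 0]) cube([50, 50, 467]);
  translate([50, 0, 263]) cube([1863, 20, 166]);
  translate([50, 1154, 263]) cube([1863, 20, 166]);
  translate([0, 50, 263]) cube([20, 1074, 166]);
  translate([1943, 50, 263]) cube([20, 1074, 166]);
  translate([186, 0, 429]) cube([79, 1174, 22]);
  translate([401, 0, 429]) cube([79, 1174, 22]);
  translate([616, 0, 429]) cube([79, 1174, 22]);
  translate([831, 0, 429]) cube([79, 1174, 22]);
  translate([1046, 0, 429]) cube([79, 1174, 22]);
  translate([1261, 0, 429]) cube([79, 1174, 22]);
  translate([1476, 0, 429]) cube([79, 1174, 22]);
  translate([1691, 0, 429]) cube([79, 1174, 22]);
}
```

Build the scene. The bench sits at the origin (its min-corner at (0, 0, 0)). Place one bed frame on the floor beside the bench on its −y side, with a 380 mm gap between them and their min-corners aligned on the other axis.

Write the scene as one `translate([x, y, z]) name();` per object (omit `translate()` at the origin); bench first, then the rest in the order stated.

bench();
translate([0, -1554, 0]) bed_frame();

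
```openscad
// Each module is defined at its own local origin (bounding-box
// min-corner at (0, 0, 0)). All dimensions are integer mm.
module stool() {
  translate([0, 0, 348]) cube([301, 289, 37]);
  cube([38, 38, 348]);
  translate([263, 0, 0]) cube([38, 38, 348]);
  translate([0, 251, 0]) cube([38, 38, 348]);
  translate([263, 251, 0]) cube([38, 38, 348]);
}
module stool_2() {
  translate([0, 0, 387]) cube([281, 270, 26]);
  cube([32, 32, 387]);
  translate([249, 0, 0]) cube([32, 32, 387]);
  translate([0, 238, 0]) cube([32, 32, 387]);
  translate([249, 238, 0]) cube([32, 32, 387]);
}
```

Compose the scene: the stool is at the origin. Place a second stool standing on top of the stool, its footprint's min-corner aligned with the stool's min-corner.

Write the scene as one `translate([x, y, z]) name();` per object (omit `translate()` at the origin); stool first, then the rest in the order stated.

stool();
translate([0, 0, 385]) stool_2();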